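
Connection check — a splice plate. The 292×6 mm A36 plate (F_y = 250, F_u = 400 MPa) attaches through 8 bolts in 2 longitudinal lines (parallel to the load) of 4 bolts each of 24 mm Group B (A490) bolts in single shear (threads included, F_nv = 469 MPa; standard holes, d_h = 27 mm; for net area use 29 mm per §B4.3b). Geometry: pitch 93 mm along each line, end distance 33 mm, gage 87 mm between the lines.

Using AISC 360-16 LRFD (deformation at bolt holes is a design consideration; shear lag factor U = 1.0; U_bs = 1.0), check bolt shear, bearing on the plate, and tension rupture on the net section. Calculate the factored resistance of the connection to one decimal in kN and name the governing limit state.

Bolt shear: A_b = π(24)²/4 = 452.39 mm². φR_n = 0.75 × 469 × 452.39 × 8 × 1 = 1273.0 kN.
Bearing (6 mm plate, F_u = 400 MPa): end bolts L_c = 33 − 27/2 = 19.5, R_n = min(1.2×19.5×6×400, 2.4×24×6×400) = 56.16 kN/bolt; interior L_c = 93 − 27 = 66, R_n = 138.24 kN/bolt. φR_n = 0.75 × (2×56.16 + 6×138.24) = 706.3 kN.
Tension rupture (net): A_n = (292 − 2×29)×6 = 1404 mm² (U = 1.0, A_e = A_n). φR_n = 0.75 × 400 × 1404 = 421.2 kN.
Governing: min(1273.0, 706.3, 421.2) = 421.2 kN → net-section rupture.

421.2 kN (net-section rupture governs)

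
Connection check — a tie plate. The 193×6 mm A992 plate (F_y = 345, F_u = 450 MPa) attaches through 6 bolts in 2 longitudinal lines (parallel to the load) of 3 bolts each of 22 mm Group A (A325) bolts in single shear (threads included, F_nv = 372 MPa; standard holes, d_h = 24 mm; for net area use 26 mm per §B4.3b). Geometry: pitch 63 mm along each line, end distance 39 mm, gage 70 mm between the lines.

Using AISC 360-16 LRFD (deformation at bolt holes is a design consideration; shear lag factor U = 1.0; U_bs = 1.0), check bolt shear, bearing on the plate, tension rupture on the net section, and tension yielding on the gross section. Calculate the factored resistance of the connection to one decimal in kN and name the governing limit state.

285.5 kN (net-section rupture governs)

Bolt shear: A_b = π(22)²/4 = 380.13 mm². φR_n = 0.75 × 372 × 380.13 × 6 × 1 = 636.3 kN.
Bearing (6 mm plate, F_u = 450 MPa): end bolts L_c = 39 − 24/2 = 27, R_n = min(1.2×27×6×450, 2.4×22×6×450) = 87.48 kN/bolt; interior L_c = 63 − 24 = 39, R_n = 126.36 kN/bolt. φR_n = 0.75 × (2×87.48 + 4×126.36) = 510.3 kN.
Tension rupture (net): A_n = (193 − 2×26)×6 = 846 mm² (U = 1.0, A_e = A_n). φR_n = 0.75 × 450 × 846 = 285.5 kN.
Tension yield (gross): A_g = 193×6 = 1158 mm². φR_n = 0.90 × 345 × 1158 = 359.6 kN.
Governing: min(636.3, 510.3, 285.5, 359.6) = 285.5 kN → net-section rupture.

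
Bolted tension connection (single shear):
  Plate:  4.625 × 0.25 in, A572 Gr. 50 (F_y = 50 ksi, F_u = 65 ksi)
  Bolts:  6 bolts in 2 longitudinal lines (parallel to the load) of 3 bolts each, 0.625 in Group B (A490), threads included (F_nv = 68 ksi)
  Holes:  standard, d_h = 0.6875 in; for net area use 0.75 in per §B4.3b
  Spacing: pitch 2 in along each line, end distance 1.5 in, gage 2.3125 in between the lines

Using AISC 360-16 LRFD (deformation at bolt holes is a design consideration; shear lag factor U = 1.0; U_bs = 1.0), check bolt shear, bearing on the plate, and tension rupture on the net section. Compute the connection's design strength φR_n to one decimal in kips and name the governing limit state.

Bolt shear: A_b = π(0.625)²/4 = 0.3068 in². φR_n = 0.75 × 68 × 0.3068 × 6 × 1 = 93.9 kips.
Bearing (0.25 in plate, F_u = 65 ksi): end bolts L_c = 1.5 − 0.6875/2 = 1.15625, R_n = min(1.2×1.15625×0.25×65, 2.4×0.625×0.25×65) = 22.547 kips/bolt; interior L_c = 2 − 0.6875 = 1.3125, R_n = 24.375 kips/bolt. φR_n = 0.75 × (2×22.547 + 4×24.375) = 106.9 kips.
Tension rupture (net): A_n = (4.625 − 2×0.75)×0.25 = 0.78125 in² (U = 1.0, A_e = A_n). φR_n = 0.75 × 65 × 0.78125 = 38.1 kips.
Governing: min(93.9, 106.9, 38.1) = 38.1 kips → net-section rupture.

38.1 kips (net-section rupture governs)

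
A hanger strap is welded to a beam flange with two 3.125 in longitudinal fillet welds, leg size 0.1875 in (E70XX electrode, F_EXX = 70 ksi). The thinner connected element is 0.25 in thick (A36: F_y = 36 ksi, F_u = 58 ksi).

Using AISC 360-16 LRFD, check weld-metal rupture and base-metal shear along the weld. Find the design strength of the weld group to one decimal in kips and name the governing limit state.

Weld metal: throat = 0.707×0.1875 = 0.13256 in, L = 2×3.125 = 6.25 in. φR_n = 0.75 × 0.6 × 70 × 0.13256 × 6.25 = 26.1 kips.
Base metal shear (0.25 in plate): yield φR_n = 1.0×0.6×36×0.25×6.25 = 33.8 kips; rupture φR_n = 0.75×0.6×58×0.25×6.25 = 40.8 kips; take 33.8 kips (yield).
Governing: min(26.1, 33.8) = 26.1 kips → weld metal.

26.1 kips (weld metal governs)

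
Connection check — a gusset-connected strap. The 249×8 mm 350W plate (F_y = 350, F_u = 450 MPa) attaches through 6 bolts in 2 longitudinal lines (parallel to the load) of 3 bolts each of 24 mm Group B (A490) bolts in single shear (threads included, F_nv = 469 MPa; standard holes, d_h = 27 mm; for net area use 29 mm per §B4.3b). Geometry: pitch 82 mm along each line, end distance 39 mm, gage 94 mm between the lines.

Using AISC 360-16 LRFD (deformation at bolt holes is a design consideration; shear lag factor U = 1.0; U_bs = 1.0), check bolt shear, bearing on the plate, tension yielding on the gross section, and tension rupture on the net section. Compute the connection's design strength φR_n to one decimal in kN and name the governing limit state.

515.7 kN (net-section rupture governs)

Bolt shear: A_b = π(24)²/4 = 452.39 mm². φR_n = 0.75 × 469 × 452.39 × 6 × 1 = 954.8 kN.
Bearing (8 mm plate, F_u = 450 MPa): end bolts L_c = 39 − 27/2 = 25.5, R_n = min(1.2×25.5×8×450, 2.4×24×8×450) = 110.16 kN/bolt; interior L_c = 82 − 27 = 55, R_n = 207.36 kN/bolt. φR_n = 0.75 × (2×110.16 + 4×207.36) = 787.3 kN.
Tension yield (gross): A_g = 249×8 = 1992 mm². φR_n = 0.90 × 350 × 1992 = 627.5 kN.
Tension rupture (net): A_n = (249 − 2×29)×8 = 1528 mm² (U = 1.0, A_e = A_n). φR_n = 0.75 × 450 × 1528 = 515.7 kN.
Governing: min(954.8, 787.3, 627.5, 515.7) = 515.7 kN → net-section rupture.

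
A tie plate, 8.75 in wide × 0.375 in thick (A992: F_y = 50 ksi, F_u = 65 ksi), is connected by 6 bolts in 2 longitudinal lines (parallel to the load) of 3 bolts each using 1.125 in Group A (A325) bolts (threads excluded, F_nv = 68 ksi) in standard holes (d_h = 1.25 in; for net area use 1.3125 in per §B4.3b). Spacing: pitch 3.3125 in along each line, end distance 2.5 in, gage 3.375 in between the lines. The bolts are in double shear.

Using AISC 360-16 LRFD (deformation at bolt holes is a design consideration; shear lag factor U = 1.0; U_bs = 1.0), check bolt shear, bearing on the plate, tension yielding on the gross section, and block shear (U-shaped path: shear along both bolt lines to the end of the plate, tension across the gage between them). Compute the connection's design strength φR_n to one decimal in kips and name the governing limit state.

147.7 kips (gross-section yield governs)

Bolt shear: A_b = π(1.125)²/4 = 0.99402 in². φR_n = 0.75 × 68 × 0.99402 × 6 × 2 = 608.3 kips.
Bearing (0.375 in plate, F_u = 65 ksi): end bolts L_c = 2.5 − 1.25/2 = 1.875, R_n = min(1.2×1.875×0.375×65, 2.4×1.125×0.375×65) = 54.844 kips/bolt; interior L_c = 3.3125 − 1.25 = 2.0625, R_n = 60.328 kips/bolt. φR_n = 0.75 × (2×54.844 + 4×60.328) = 263.3 kips.
Tension yield (gross): A_g = 8.75×0.375 = 3.2813 in². φR_n = 0.90 × 50 × 3.2813 = 147.7 kips.
Block shear: shear path 2×[2.5+2×3.3125] = 2×9.125 in, A_gv = 6.8438, A_nv = 2×(9.125 − 2.5×1.3125)×0.375 = 4.3828 in²; tension across gage: (3.375 − 1×1.3125)×0.375 = 0.77344 in². R_n = min(0.6×65×4.3828, 0.6×50×6.8438) + 1.0×65×0.77344 = min(170.93, 205.31) + 50.274 = 221.2 kips. φR_n = 0.75 × 221.2 = 165.9 kips.
Governing: min(608.3, 263.3, 147.7, 165.9) = 147.7 kips → gross-section yield.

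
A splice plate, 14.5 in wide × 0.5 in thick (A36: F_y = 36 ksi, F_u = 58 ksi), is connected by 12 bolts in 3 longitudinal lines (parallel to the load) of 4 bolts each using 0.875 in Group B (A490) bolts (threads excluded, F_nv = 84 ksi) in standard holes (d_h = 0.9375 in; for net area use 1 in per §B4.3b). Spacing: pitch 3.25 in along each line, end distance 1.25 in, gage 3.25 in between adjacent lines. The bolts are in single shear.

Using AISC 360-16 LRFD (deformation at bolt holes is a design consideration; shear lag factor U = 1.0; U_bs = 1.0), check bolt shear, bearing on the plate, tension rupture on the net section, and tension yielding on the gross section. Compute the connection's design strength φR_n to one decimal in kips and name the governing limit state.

Bolt shear: A_b = π(0.875)²/4 = 0.60132 in². φR_n = 0.75 × 84 × 0.60132 × 12 × 1 = 454.6 kips.
Bearing (0.5 in plate, F_u = 58 ksi): end bolts L_c = 1.25 − 0.9375/2 = 0.78125, R_n = min(1.2×0.78125×0.5×58, 2.4×0.875×0.5×58) = 27.188 kips/bolt; interior L_c = 3.25 − 0.9375 = 2.3125, R_n = 60.9 kips/bolt. φR_n = 0.75 × (3×27.188 + 9×60.9) = 472.2 kips.
Tension rupture (net): A_n = (14.5 − 3×1)×0.5 = 5.75 in² (U = 1.0, A_e = A_n). φR_n = 0.75 × 58 × 5.75 = 250.1 kips.
Tension yield (gross): A_g = 14.5×0.5 = 7.25 in². φR_n = 0.90 × 36 × 7.25 = 234.9 kips.
Governing: min(454.6, 472.2, 250.1, 234.9) = 234.9 kips → gross-section yield.

234.9 kips (gross-section yield governs)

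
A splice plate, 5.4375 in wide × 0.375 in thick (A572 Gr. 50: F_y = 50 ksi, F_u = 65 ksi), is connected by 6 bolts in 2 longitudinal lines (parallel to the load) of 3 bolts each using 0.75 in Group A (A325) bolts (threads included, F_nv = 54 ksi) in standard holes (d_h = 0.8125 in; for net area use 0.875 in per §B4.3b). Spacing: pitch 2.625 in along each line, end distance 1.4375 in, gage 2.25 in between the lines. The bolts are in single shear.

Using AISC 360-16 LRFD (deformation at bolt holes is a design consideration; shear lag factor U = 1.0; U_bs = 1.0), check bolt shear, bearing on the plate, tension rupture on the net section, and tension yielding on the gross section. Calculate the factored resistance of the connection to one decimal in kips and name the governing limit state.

67.4 kips (net-section rupture governs)

Bolt shear: A_b = π(0.75)²/4 = 0.44179 in². φR_n = 0.75 × 54 × 0.44179 × 6 × 1 = 107.4 kips.
Bearing (0.375 in plate, F_u = 65 ksi): end bolts L_c = 1.4375 − 0.8125/2 = 1.03125, R_n = min(1.2×1.03125×0.375×65, 2.4×0.75×0.375×65) = 30.164 kips/bolt; interior L_c = 2.625 − 0.8125 = 1.8125, R_n = 43.875 kips/bolt. φR_n = 0.75 × (2×30.164 + 4×43.875) = 176.9 kips.
Tension rupture (net): A_n = (5.4375 − 2×0.875)×0.375 = 1.3828 in² (U = 1.0, A_e = A_n). φR_n = 0.75 × 65 × 1.3828 = 67.4 kips.
Tension yield (gross): A_g = 5.4375×0.375 = 2.0391 in². φR_n = 0.90 × 50 × 2.0391 = 91.8 kips.
Governing: min(107.4, 176.9, 67.4, 91.8) = 67.4 kips → net-section rupture.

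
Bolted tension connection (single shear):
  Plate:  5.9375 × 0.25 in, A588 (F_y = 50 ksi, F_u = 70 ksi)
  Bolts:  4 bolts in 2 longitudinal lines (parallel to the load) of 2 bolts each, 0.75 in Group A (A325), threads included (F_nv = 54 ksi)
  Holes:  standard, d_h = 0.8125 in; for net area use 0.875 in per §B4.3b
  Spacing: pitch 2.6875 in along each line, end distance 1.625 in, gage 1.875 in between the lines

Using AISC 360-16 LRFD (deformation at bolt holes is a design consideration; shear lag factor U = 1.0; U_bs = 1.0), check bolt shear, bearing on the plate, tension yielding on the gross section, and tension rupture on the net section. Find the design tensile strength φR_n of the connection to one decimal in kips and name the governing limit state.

Bolt shear: A_b = π(0.75)²/4 = 0.44179 in². φR_n = 0.75 × 54 × 0.44179 × 4 × 1 = 71.6 kips.
Bearing (0.25 in plate, F_u = 70 ksi): end bolts L_c = 1.625 − 0.8125/2 = 1.21875, R_n = min(1.2×1.21875×0.25×70, 2.4×0.75×0.25×70) = 25.594 kips/bolt; interior L_c = 2.6875 − 0.8125 = 1.875, R_n = 31.5 kips/bolt. φR_n = 0.75 × (2×25.594 + 2×31.5) = 85.6 kips.
Tension yield (gross): A_g = 5.9375×0.25 = 1.4844 in². φR_n = 0.90 × 50 × 1.4844 = 66.8 kips.
Tension rupture (net): A_n = (5.9375 − 2×0.875)×0.25 = 1.0469 in² (U = 1.0, A_e = A_n). φR_n = 0.75 × 70 × 1.0469 = 55.0 kips.
Governing: min(71.6, 85.6, 66.8, 55.0) = 55.0 kips → net-section rupture.

55.0 kips (net-section rupture governs)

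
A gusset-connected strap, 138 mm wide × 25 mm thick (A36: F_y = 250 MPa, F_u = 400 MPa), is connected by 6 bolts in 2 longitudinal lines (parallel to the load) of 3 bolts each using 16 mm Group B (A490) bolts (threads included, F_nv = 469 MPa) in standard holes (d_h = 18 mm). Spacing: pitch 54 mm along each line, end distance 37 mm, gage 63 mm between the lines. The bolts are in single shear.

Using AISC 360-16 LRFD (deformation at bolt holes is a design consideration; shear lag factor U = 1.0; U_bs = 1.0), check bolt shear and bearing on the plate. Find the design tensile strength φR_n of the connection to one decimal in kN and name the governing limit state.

424.3 kN (bolt shear governs)

Bolt shear: A_b = π(16)²/4 = 201.06 mm². φR_n = 0.75 × 469 × 201.06 × 6 × 1 = 424.3 kN.
Bearing (25 mm plate, F_u = 400 MPa): end bolts L_c = 37 − 18/2 = 28, R_n = min(1.2×28×25×400, 2.4×16×25×400) = 336 kN/bolt; interior L_c = 54 − 18 = 36, R_n = 384 kN/bolt. φR_n = 0.75 × (2×336 + 4×384) = 1656.0 kN.
Governing: min(424.3, 1656.0) = 424.3 kN → bolt shear.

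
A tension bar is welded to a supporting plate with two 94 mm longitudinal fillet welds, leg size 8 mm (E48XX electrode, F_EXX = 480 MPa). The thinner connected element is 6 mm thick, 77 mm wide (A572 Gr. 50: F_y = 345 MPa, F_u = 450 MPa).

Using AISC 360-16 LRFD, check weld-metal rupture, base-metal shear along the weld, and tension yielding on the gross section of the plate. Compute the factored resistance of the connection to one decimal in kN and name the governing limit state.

143.5 kN (gross-section yield governs)

Weld metal: throat = 0.707×8 = 5.656 mm, L = 2×94 = 188 mm. φR_n = 0.75 × 0.6 × 480 × 5.656 × 188 = 229.7 kN.
Base metal shear (6 mm plate): yield φR_n = 1.0×0.6×345×6×188 = 233.5 kN; rupture φR_n = 0.75×0.6×450×6×188 = 228.4 kN; take 228.4 kN (rupture).
Tension yield (gross): A_g = 77×6 = 462 mm². φR_n = 0.90 × 345 × 462 = 143.5 kN.
Governing: min(229.7, 228.4, 143.5) = 143.5 kN → gross-section yield.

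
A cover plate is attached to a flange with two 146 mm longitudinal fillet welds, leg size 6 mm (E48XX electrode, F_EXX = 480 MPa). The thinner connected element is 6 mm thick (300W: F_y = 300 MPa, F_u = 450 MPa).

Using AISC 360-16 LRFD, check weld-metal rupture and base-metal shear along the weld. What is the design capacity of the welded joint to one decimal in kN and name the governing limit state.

Weld metal: throat = 0.707×6 = 4.242 mm, L = 2×146 = 292 mm. φR_n = 0.75 × 0.6 × 480 × 4.242 × 292 = 267.6 kN.
Base metal shear (6 mm plate): yield φR_n = 1.0×0.6×300×6×292 = 315.4 kN; rupture φR_n = 0.75×0.6×450×6×292 = 354.8 kN; take 315.4 kN (yield).
Governing: min(267.6, 315.4) = 267.6 kN → weld metal.

267.6 kN (weld metal governs)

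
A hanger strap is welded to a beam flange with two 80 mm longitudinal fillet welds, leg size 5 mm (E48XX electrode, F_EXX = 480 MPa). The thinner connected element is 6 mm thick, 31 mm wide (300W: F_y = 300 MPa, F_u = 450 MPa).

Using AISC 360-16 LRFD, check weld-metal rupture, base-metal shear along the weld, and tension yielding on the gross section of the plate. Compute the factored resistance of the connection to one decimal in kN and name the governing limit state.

50.2 kN (gross-section yield governs)

Weld metal: throat = 0.707×5 = 3.535 mm, L = 2×80 = 160 mm. φR_n = 0.75 × 0.6 × 480 × 3.535 × 160 = 122.2 kN.
Base metal shear (6 mm plate): yield φR_n = 1.0×0.6×300×6×160 = 172.8 kN; rupture φR_n = 0.75×0.6×450×6×160 = 194.4 kN; take 172.8 kN (yield).
Tension yield (gross): A_g = 31×6 = 186 mm². φR_n = 0.90 × 300 × 186 = 50.2 kN.
Governing: min(122.2, 172.8, 50.2) = 50.2 kN → gross-section yield.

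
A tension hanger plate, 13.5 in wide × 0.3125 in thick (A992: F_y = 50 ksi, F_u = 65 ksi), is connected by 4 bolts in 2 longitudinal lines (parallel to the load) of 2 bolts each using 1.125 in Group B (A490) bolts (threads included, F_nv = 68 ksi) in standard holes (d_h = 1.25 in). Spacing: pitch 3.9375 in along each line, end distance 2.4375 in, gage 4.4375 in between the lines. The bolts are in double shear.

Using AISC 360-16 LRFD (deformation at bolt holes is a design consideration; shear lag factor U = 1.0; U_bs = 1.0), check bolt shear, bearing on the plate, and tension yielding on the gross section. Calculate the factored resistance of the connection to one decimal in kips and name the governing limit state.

148.5 kips (bearing governs)

Bolt shear: A_b = π(1.125)²/4 = 0.99402 in². φR_n = 0.75 × 68 × 0.99402 × 4 × 2 = 405.6 kips.
Bearing (0.3125 in plate, F_u = 65 ksi): end bolts L_c = 2.4375 − 1.25/2 = 1.8125, R_n = min(1.2×1.8125×0.3125×65, 2.4×1.125×0.3125×65) = 44.18 kips/bolt; interior L_c = 3.9375 − 1.25 = 2.6875, R_n = 54.844 kips/bolt. φR_n = 0.75 × (2×44.18 + 2×54.844) = 148.5 kips.
Tension yield (gross): A_g = 13.5×0.3125 = 4.2188 in². φR_n = 0.90 × 50 × 4.2188 = 189.8 kips.
Governing: min(405.6, 148.5, 189.8) = 148.5 kips → bearing.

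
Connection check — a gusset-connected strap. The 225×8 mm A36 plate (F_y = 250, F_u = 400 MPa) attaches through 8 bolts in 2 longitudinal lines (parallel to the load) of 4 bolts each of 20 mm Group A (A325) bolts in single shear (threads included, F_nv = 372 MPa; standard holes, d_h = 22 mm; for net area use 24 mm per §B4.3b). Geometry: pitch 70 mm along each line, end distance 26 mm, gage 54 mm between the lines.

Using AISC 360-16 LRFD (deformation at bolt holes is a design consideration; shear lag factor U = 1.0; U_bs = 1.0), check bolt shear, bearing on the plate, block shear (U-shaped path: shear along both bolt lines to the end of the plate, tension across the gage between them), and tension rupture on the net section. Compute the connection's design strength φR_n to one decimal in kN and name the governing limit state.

Bolt shear: A_b = π(20)²/4 = 314.16 mm². φR_n = 0.75 × 372 × 314.16 × 8 × 1 = 701.2 kN.
Bearing (8 mm plate, F_u = 400 MPa): end bolts L_c = 26 − 22/2 = 15, R_n = min(1.2×15×8×400, 2.4×20×8×400) = 57.6 kN/bolt; interior L_c = 70 − 22 = 48, R_n = 153.6 kN/bolt. φR_n = 0.75 × (2×57.6 + 6×153.6) = 777.6 kN.
Block shear: shear path 2×[26+3×70] = 2×236 mm, A_gv = 3776, A_nv = 2×(236 − 3.5×24)×8 = 2432 mm²; tension across gage: (54 − 1×24)×8 = 240 mm². R_n = min(0.6×400×2432, 0.6×250×3776) + 1.0×400×240 = min(583.68, 566.4) + 96 = 662.4 kN. φR_n = 0.75 × 662.4 = 496.8 kN.
Tension rupture (net): A_n = (225 − 2×24)×8 = 1416 mm² (U = 1.0, A_e = A_n). φR_n = 0.75 × 400 × 1416 = 424.8 kN.
Governing: min(701.2, 777.6, 496.8, 424.8) = 424.8 kN → net-section rupture.

424.8 kN (net-section rupture governs)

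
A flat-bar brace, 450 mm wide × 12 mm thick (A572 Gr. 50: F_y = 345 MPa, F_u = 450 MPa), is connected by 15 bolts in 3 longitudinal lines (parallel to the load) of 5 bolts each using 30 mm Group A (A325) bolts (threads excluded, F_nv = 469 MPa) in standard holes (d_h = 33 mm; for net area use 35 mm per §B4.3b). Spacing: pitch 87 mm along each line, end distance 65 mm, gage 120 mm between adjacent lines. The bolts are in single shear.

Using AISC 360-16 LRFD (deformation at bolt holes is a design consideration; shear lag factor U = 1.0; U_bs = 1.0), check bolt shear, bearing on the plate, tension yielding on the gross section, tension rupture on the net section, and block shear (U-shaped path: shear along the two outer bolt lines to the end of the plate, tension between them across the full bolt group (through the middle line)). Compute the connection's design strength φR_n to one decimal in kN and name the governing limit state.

Bolt shear: A_b = π(30)²/4 = 706.86 mm². φR_n = 0.75 × 469 × 706.86 × 15 × 1 = 3729.6 kN.
Bearing (12 mm plate, F_u = 450 MPa): end bolts L_c = 65 − 33/2 = 48.5, R_n = min(1.2×48.5×12×450, 2.4×30×12×450) = 314.28 kN/bolt; interior L_c = 87 − 33 = 54, R_n = 349.92 kN/bolt. φR_n = 0.75 × (3×314.28 + 12×349.92) = 3856.4 kN.
Tension yield (gross): A_g = 450×12 = 5400 mm². φR_n = 0.90 × 345 × 5400 = 1676.7 kN.
Tension rupture (net): A_n = (450 − 3×35)×12 = 4140 mm² (U = 1.0, A_e = A_n). φR_n = 0.75 × 450 × 4140 = 1397.3 kN.
Block shear: shear path 2×[65+4×87] = 2×413 mm, A_gv = 9912, A_nv = 2×(413 − 4.5×35)×12 = 6132 mm²; tension across gage: (240 − 2×35)×12 = 2040 mm². R_n = min(0.6×450×6132, 0.6×345×9912) + 1.0×450×2040 = min(1655.6, 2051.8) + 918 = 2573.6 kN. φR_n = 0.75 × 2573.6 = 1930.2 kN.
Governing: min(3729.6, 3856.4, 1676.7, 1397.3, 1930.2) = 1397.3 kN → net-section rupture.

1397.3 kN (net-section rupture governs)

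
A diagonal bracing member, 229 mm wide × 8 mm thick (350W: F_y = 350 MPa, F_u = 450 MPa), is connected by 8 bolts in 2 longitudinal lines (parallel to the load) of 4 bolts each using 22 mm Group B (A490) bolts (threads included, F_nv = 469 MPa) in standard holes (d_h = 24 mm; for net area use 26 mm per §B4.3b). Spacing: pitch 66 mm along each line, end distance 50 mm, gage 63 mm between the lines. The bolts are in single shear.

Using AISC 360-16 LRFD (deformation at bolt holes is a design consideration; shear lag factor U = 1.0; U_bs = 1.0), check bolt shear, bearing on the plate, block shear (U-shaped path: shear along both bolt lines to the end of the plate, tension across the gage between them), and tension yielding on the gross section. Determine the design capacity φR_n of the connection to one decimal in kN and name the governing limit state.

Bolt shear: A_b = π(22)²/4 = 380.13 mm². φR_n = 0.75 × 469 × 380.13 × 8 × 1 = 1069.7 kN.
Bearing (8 mm plate, F_u = 450 MPa): end bolts L_c = 50 − 24/2 = 38, R_n = min(1.2×38×8×450, 2.4×22×8×450) = 164.16 kN/bolt; interior L_c = 66 − 24 = 42, R_n = 181.44 kN/bolt. φR_n = 0.75 × (2×164.16 + 6×181.44) = 1062.7 kN.
Block shear: shear path 2×[50+3×66] = 2×248 mm, A_gv = 3968, A_nv = 2×(248 − 3.5×26)×8 = 2512 mm²; tension across gage: (63 − 1×26)×8 = 296 mm². R_n = min(0.6×450×2512, 0.6×350×3968) + 1.0×450×296 = min(678.24, 833.28) + 133.2 = 811.44 kN. φR_n = 0.75 × 811.44 = 608.6 kN.
Tension yield (gross): A_g = 229×8 = 1832 mm². φR_n = 0.90 × 350 × 1832 = 577.1 kN.
Governing: min(1069.7, 1062.7, 608.6, 577.1) = 577.1 kN → gross-section yield.

577.1 kN (gross-section yield governs)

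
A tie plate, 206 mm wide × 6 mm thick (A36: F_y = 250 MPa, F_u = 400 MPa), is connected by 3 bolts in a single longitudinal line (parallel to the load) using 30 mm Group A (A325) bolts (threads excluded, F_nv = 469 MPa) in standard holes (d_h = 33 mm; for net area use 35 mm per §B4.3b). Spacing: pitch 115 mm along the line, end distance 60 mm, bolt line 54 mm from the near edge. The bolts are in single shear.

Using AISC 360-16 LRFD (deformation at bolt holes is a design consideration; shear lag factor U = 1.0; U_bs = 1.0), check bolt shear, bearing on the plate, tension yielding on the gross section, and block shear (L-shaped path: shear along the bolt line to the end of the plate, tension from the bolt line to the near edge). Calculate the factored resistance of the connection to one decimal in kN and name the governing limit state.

Bolt shear: A_b = π(30)²/4 = 706.86 mm². φR_n = 0.75 × 469 × 706.86 × 3 × 1 = 745.9 kN.
Bearing (6 mm plate, F_u = 400 MPa): end bolts L_c = 60 − 33/2 = 43.5, R_n = min(1.2×43.5×6×400, 2.4×30×6×400) = 125.28 kN/bolt; interior L_c = 115 − 33 = 82, R_n = 172.8 kN/bolt. φR_n = 0.75 × (1×125.28 + 2×172.8) = 353.2 kN.
Tension yield (gross): A_g = 206×6 = 1236 mm². φR_n = 0.90 × 250 × 1236 = 278.1 kN.
Block shear: shear path 1×[60+2×115] = 1×290 mm, A_gv = 1740, A_nv = 1×(290 − 2.5×35)×6 = 1215 mm²; tension to near edge: (54 − 0.5×35)×6 = 219 mm². R_n = min(0.6×400×1215, 0.6×250×1740) + 1.0×400×219 = min(291.6, 261) + 87.6 = 348.6 kN. φR_n = 0.75 × 348.6 = 261.5 kN.
Governing: min(745.9, 353.2, 278.1, 261.5) = 261.5 kN → block shear.

261.5 kN (block shear governs)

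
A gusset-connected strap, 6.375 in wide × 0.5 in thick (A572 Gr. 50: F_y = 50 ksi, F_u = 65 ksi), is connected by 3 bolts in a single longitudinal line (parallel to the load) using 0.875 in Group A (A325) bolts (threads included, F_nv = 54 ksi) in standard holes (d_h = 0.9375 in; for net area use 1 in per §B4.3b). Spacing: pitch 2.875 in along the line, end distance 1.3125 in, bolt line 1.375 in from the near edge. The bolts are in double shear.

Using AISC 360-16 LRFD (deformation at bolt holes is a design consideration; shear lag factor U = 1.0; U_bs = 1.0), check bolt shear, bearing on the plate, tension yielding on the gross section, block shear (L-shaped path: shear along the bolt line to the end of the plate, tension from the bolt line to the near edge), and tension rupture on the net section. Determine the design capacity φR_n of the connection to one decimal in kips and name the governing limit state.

88.1 kips (block shear governs)

Bolt shear: A_b = π(0.875)²/4 = 0.60132 in². φR_n = 0.75 × 54 × 0.60132 × 3 × 2 = 146.1 kips.
Bearing (0.5 in plate, F_u = 65 ksi): end bolts L_c = 1.3125 − 0.9375/2 = 0.84375, R_n = min(1.2×0.84375×0.5×65, 2.4×0.875×0.5×65) = 32.906 kips/bolt; interior L_c = 2.875 − 0.9375 = 1.9375, R_n = 68.25 kips/bolt. φR_n = 0.75 × (1×32.906 + 2×68.25) = 127.1 kips.
Tension yield (gross): A_g = 6.375×0.5 = 3.1875 in². φR_n = 0.90 × 50 × 3.1875 = 143.4 kips.
Block shear: shear path 1×[1.3125+2×2.875] = 1×7.0625 in, A_gv = 3.5313, A_nv = 1×(7.0625 − 2.5×1)×0.5 = 2.2813 in²; tension to near edge: (1.375 − 0.5×1)×0.5 = 0.4375 in². R_n = min(0.6×65×2.2813, 0.6×50×3.5313) + 1.0×65×0.4375 = min(88.971, 105.94) + 28.438 = 117.41 kips. φR_n = 0.75 × 117.41 = 88.1 kips.
Tension rupture (net): A_n = (6.375 − 1×1)×0.5 = 2.6875 in² (U = 1.0, A_e = A_n). φR_n = 0.75 × 65 × 2.6875 = 131.0 kips.
Governing: min(146.1, 127.1, 143.4, 88.1, 131.0) = 88.1 kips → block shear.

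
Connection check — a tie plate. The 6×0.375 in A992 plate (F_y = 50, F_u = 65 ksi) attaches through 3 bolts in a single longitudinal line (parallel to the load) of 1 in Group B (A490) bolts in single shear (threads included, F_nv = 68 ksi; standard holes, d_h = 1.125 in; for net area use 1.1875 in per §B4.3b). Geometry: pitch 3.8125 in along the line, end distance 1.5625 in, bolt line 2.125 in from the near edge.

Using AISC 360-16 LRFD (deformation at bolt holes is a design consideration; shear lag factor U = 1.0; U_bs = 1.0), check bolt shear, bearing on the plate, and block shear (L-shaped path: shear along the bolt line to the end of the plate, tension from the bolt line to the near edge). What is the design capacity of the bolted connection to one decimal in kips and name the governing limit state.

96.2 kips (block shear governs)

Bolt shear: A_b = π(1)²/4 = 0.7854 in². φR_n = 0.75 × 68 × 0.7854 × 3 × 1 = 120.2 kips.
Bearing (0.375 in plate, F_u = 65 ksi): end bolts L_c = 1.5625 − 1.125/2 = 1, R_n = min(1.2×1×0.375×65, 2.4×1×0.375×65) = 29.25 kips/bolt; interior L_c = 3.8125 − 1.125 = 2.6875, R_n = 58.5 kips/bolt. φR_n = 0.75 × (1×29.25 + 2×58.5) = 109.7 kips.
Block shear: shear path 1×[1.5625+2×3.8125] = 1×9.1875 in, A_gv = 3.4453, A_nv = 1×(9.1875 − 2.5×1.1875)×0.375 = 2.332 in²; tension to near edge: (2.125 − 0.5×1.1875)×0.375 = 0.57422 in². R_n = min(0.6×65×2.332, 0.6×50×3.4453) + 1.0×65×0.57422 = min(90.948, 103.36) + 37.324 = 128.27 kips. φR_n = 0.75 × 128.27 = 96.2 kips.
Governing: min(120.2, 109.7, 96.2) = 96.2 kips → block shear.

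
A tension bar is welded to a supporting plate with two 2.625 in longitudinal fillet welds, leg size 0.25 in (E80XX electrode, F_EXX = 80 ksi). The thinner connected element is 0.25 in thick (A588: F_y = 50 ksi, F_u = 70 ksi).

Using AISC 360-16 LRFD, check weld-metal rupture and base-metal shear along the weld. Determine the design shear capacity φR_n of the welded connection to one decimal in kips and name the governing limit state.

Weld metal: throat = 0.707×0.25 = 0.17675 in, L = 2×2.625 = 5.25 in. φR_n = 0.75 × 0.6 × 80 × 0.17675 × 5.25 = 33.4 kips.
Base metal shear (0.25 in plate): yield φR_n = 1.0×0.6×50×0.25×5.25 = 39.4 kips; rupture φR_n = 0.75×0.6×70×0.25×5.25 = 41.3 kips; take 39.4 kips (yield).
Governing: min(33.4, 39.4) = 33.4 kips → weld metal.

33.4 kips (weld metal governs)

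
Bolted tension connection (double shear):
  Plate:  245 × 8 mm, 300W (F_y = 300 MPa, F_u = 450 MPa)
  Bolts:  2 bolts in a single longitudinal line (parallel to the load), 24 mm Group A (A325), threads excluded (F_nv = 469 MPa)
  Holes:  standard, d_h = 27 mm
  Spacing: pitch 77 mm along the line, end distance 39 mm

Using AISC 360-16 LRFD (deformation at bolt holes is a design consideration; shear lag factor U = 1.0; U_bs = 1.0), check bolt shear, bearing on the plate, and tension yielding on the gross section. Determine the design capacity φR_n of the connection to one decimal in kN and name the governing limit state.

238.1 kN (bearing governs)

Bolt shear: A_b = π(24)²/4 = 452.39 mm². φR_n = 0.75 × 469 × 452.39 × 2 × 2 = 636.5 kN.
Bearing (8 mm plate, F_u = 450 MPa): end bolts L_c = 39 − 27/2 = 25.5, R_n = min(1.2×25.5×8×450, 2.4×24×8×450) = 110.16 kN/bolt; interior L_c = 77 − 27 = 50, R_n = 207.36 kN/bolt. φR_n = 0.75 × (1×110.16 + 1×207.36) = 238.1 kN.
Tension yield (gross): A_g = 245×8 = 1960 mm². φR_n = 0.90 × 300 × 1960 = 529.2 kN.
Governing: min(636.5, 238.1, 529.2) = 238.1 kN → bearing.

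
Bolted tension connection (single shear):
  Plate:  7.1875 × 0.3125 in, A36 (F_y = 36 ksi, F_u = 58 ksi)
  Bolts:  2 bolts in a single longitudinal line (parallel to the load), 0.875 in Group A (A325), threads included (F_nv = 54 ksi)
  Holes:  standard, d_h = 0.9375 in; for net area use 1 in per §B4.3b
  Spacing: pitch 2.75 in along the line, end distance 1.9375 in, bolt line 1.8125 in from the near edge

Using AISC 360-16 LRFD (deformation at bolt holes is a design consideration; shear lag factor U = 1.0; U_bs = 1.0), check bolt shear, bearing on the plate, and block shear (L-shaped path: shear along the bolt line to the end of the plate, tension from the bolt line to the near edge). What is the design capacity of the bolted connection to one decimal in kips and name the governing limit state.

41.6 kips (block shear governs)

Bolt shear: A_b = π(0.875)²/4 = 0.60132 in². φR_n = 0.75 × 54 × 0.60132 × 2 × 1 = 48.7 kips.
Bearing (0.3125 in plate, F_u = 58 ksi): end bolts L_c = 1.9375 − 0.9375/2 = 1.46875, R_n = min(1.2×1.46875×0.3125×58, 2.4×0.875×0.3125×58) = 31.945 kips/bolt; interior L_c = 2.75 − 0.9375 = 1.8125, R_n = 38.063 kips/bolt. φR_n = 0.75 × (1×31.945 + 1×38.063) = 52.5 kips.
Block shear: shear path 1×[1.9375+1×2.75] = 1×4.6875 in, A_gv = 1.4648, A_nv = 1×(4.6875 − 1.5×1)×0.3125 = 0.99609 in²; tension to near edge: (1.8125 − 0.5×1)×0.3125 = 0.41016 in². R_n = min(0.6×58×0.99609, 0.6×36×1.4648) + 1.0×58×0.41016 = min(34.664, 31.64) + 23.789 = 55.429 kips. φR_n = 0.75 × 55.429 = 41.6 kips.
Governing: min(48.7, 52.5, 41.6) = 41.6 kips → block shear.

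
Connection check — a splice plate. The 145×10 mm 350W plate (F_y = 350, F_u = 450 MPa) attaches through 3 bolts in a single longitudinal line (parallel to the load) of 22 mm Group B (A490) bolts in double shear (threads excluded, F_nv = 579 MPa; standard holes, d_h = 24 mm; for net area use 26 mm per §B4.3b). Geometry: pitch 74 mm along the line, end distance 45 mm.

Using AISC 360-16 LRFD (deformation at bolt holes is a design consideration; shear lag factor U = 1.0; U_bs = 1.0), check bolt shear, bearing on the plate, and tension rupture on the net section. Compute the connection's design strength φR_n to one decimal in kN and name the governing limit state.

Bolt shear: A_b = π(22)²/4 = 380.13 mm². φR_n = 0.75 × 579 × 380.13 × 3 × 2 = 990.4 kN.
Bearing (10 mm plate, F_u = 450 MPa): end bolts L_c = 45 − 24/2 = 33, R_n = min(1.2×33×10×450, 2.4×22×10×450) = 178.2 kN/bolt; interior L_c = 74 − 24 = 50, R_n = 237.6 kN/bolt. φR_n = 0.75 × (1×178.2 + 2×237.6) = 490.1 kN.
Tension rupture (net): A_n = (145 − 1×26)×10 = 1190 mm² (U = 1.0, A_e = A_n). φR_n = 0.75 × 450 × 1190 = 401.6 kN.
Governing: min(990.4, 490.1, 401.6) = 401.6 kN → net-section rupture.

401.6 kN (net-section rupture governs)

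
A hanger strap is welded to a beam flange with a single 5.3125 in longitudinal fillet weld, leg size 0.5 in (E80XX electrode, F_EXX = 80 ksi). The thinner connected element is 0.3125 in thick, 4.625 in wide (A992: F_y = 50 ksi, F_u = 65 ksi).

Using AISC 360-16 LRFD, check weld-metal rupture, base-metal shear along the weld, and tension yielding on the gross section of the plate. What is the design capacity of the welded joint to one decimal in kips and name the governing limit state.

48.6 kips (base-metal shear governs)

Weld metal: throat = 0.707×0.5 = 0.3535 in, L = 5.3125 in. φR_n = 0.75 × 0.6 × 80 × 0.3535 × 5.3125 = 67.6 kips.
Base metal shear (0.3125 in plate): yield φR_n = 1.0×0.6×50×0.3125×5.3125 = 49.8 kips; rupture φR_n = 0.75×0.6×65×0.3125×5.3125 = 48.6 kips; take 48.6 kips (rupture).
Tension yield (gross): A_g = 4.625×0.3125 = 1.4453 in². φR_n = 0.90 × 50 × 1.4453 = 65.0 kips.
Governing: min(67.6, 48.6, 65.0) = 48.6 kips → base-metal shear.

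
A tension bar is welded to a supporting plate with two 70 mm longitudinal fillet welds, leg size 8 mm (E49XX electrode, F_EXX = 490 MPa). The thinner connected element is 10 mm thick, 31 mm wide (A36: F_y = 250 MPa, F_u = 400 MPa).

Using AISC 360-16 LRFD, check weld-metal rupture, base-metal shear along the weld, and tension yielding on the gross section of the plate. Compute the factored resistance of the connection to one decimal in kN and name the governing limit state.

69.8 kN (gross-section yield governs)

Weld metal: throat = 0.707×8 = 5.656 mm, L = 2×70 = 140 mm. φR_n = 0.75 × 0.6 × 490 × 5.656 × 140 = 174.6 kN.
Base metal shear (10 mm plate): yield φR_n = 1.0×0.6×250×10×140 = 210.0 kN; rupture φR_n = 0.75×0.6×400×10×140 = 252.0 kN; take 210.0 kN (yield).
Tension yield (gross): A_g = 31×10 = 310 mm². φR_n = 0.90 × 250 × 310 = 69.8 kN.
Governing: min(174.6, 210.0, 69.8) = 69.8 kN → gross-section yield.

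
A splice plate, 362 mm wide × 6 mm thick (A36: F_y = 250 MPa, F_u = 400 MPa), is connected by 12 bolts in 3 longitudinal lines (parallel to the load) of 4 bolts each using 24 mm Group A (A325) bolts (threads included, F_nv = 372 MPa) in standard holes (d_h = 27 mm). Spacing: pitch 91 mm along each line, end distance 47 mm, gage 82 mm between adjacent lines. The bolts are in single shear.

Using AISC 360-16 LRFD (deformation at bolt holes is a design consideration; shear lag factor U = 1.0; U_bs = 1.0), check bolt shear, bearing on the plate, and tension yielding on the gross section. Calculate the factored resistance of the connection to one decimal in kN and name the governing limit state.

Bolt shear: A_b = π(24)²/4 = 452.39 mm². φR_n = 0.75 × 372 × 452.39 × 12 × 1 = 1514.6 kN.
Bearing (6 mm plate, F_u = 400 MPa): end bolts L_c = 47 − 27/2 = 33.5, R_n = min(1.2×33.5×6×400, 2.4×24×6×400) = 96.48 kN/bolt; interior L_c = 91 − 27 = 64, R_n = 138.24 kN/bolt. φR_n = 0.75 × (3×96.48 + 9×138.24) = 1150.2 kN.
Tension yield (gross): A_g = 362×6 = 2172 mm². φR_n = 0.90 × 250 × 2172 = 488.7 kN.
Governing: min(1514.6, 1150.2, 488.7) = 488.7 kN → gross-section yield.

488.7 kN (gross-section yield governs)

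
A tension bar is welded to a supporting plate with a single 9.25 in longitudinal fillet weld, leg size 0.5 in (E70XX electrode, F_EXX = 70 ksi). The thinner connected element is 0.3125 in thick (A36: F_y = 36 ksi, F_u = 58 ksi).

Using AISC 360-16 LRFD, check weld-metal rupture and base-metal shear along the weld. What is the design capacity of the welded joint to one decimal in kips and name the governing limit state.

62.4 kips (base-metal shear governs)

Weld metal: throat = 0.707×0.5 = 0.3535 in, L = 9.25 in. φR_n = 0.75 × 0.6 × 70 × 0.3535 × 9.25 = 103.0 kips.
Base metal shear (0.3125 in plate): yield φR_n = 1.0×0.6×36×0.3125×9.25 = 62.4 kips; rupture φR_n = 0.75×0.6×58×0.3125×9.25 = 75.4 kips; take 62.4 kips (yield).
Governing: min(103.0, 62.4) = 62.4 kips → base-metal shear.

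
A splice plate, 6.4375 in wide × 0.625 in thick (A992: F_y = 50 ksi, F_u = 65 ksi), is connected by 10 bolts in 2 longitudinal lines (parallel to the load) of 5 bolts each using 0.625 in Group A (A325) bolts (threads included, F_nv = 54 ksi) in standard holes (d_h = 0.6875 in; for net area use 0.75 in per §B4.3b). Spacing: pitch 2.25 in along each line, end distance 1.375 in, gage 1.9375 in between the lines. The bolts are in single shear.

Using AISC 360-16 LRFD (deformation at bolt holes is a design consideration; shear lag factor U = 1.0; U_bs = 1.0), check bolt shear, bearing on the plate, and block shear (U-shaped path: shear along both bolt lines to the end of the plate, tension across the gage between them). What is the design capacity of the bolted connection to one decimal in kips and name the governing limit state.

124.3 kips (bolt shear governs)

Bolt shear: A_b = π(0.625)²/4 = 0.3068 in². φR_n = 0.75 × 54 × 0.3068 × 10 × 1 = 124.3 kips.
Bearing (0.625 in plate, F_u = 65 ksi): end bolts L_c = 1.375 − 0.6875/2 = 1.03125, R_n = min(1.2×1.03125×0.625×65, 2.4×0.625×0.625×65) = 50.273 kips/bolt; interior L_c = 2.25 − 0.6875 = 1.5625, R_n = 60.938 kips/bolt. φR_n = 0.75 × (2×50.273 + 8×60.938) = 441.0 kips.
Block shear: shear path 2×[1.375+4×2.25] = 2×10.375 in, A_gv = 12.969, A_nv = 2×(10.375 − 4.5×0.75)×0.625 = 8.75 in²; tension across gage: (1.9375 − 1×0.75)×0.625 = 0.74219 in². R_n = min(0.6×65×8.75, 0.6×50×12.969) + 1.0×65×0.74219 = min(341.25, 389.07) + 48.242 = 389.49 kips. φR_n = 0.75 × 389.49 = 292.1 kips.
Governing: min(124.3, 441.0, 292.1) = 124.3 kips → bolt shear.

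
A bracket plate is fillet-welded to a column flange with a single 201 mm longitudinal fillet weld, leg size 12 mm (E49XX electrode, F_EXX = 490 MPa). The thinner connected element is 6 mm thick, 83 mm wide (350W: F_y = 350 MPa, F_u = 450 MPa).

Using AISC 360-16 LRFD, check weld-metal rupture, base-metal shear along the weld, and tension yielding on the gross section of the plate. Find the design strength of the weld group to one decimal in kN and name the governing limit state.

Weld metal: throat = 0.707×12 = 8.484 mm, L = 201 mm. φR_n = 0.75 × 0.6 × 490 × 8.484 × 201 = 376.0 kN.
Base metal shear (6 mm plate): yield φR_n = 1.0×0.6×350×6×201 = 253.3 kN; rupture φR_n = 0.75×0.6×450×6×201 = 244.2 kN; take 244.2 kN (rupture).
Tension yield (gross): A_g = 83×6 = 498 mm². φR_n = 0.90 × 350 × 498 = 156.9 kN.
Governing: min(376.0, 244.2, 156.9) = 156.9 kN → gross-section yield.

156.9 kN (gross-section yield governs)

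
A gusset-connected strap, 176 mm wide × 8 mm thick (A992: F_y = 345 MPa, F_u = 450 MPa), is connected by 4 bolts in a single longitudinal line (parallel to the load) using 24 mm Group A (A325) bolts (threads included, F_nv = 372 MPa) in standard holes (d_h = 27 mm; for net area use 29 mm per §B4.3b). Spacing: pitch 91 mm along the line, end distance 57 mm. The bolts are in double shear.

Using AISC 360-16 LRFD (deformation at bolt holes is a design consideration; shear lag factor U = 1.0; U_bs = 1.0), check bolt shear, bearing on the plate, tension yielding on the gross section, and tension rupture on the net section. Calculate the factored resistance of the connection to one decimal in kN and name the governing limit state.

Bolt shear: A_b = π(24)²/4 = 452.39 mm². φR_n = 0.75 × 372 × 452.39 × 4 × 2 = 1009.7 kN.
Bearing (8 mm plate, F_u = 450 MPa): end bolts L_c = 57 − 27/2 = 43.5, R_n = min(1.2×43.5×8×450, 2.4×24×8×450) = 187.92 kN/bolt; interior L_c = 91 − 27 = 64, R_n = 207.36 kN/bolt. φR_n = 0.75 × (1×187.92 + 3×207.36) = 607.5 kN.
Tension yield (gross): A_g = 176×8 = 1408 mm². φR_n = 0.90 × 345 × 1408 = 437.2 kN.
Tension rupture (net): A_n = (176 − 1×29)×8 = 1176 mm² (U = 1.0, A_e = A_n). φR_n = 0.75 × 450 × 1176 = 396.9 kN.
Governing: min(1009.7, 607.5, 437.2, 396.9) = 396.9 kN → net-section rupture.

396.9 kN (net-section rupture governs)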